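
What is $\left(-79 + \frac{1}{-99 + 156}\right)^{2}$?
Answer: $\frac{20268004}{3249} \approx 6238.2$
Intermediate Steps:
$\left(-79 + \frac{1}{-99 + 156}\right)^{2} = \left(-79 + \frac{1}{57}\right)^{2} = \left(- \frac{4502}{57}\right)^{2} = \frac{20268004}{3249}$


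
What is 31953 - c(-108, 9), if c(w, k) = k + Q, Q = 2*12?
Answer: 31920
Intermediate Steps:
Q = 24
c(w, k) = 24 + k (c(w, k) = k + 24 = 24 + k)
31953 - c(-108, 9) = 31953 - (24 + 9) = 31953 - 1*33 = 31953 - 33 = 31920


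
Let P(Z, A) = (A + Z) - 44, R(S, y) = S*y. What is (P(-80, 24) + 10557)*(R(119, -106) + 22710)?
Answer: 105573872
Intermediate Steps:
P(Z, A) = -44 + A + Z
(P(-80, 24) + 10557)*(R(119, -106) + 22710) = ((-44 + 24 - 80) + 10557)*(119*(-106) + 22710) = (-100 + 10557)*(-12614 + 22710) = 10457*10096 = 105573872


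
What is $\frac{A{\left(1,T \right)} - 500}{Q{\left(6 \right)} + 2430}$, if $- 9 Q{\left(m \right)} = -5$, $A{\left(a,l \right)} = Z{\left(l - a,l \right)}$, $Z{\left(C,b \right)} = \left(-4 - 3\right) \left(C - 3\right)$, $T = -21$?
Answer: $- \frac{117}{875} \approx -0.13371$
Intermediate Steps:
$Z{\left(C,b \right)} = 21 - 7 C$ ($Z{\left(C,b \right)} = - 7 \left(-3 + C\right) = 21 - 7 C$)
$A{\left(a,l \right)} = 21 - 7 l + 7 a$ ($A{\left(a,l \right)} = 21 - 7 \left(l - a\right) = 21 + \left(- 7 l + 7 a\right) = 21 - 7 l + 7 a$)
$Q{\left(m \right)} = \frac{5}{9}$ ($Q{\left(m \right)} = \left(- \frac{1}{9}\right) \left(-5\right) = \frac{5}{9}$)
$\frac{A{\left(1,T \right)} - 500}{Q{\left(6 \right)} + 2430} = \frac{\left(21 - -147 + 7 \cdot 1\right) - 500}{\frac{5}{9} + 2430} = \frac{\left(21 + 147 + 7\right) - 500}{\frac{21875}{9}} = \left(175 - 500\right) \frac{9}{21875} = \left(-325\right) \frac{9}{21875} = - \frac{117}{875}$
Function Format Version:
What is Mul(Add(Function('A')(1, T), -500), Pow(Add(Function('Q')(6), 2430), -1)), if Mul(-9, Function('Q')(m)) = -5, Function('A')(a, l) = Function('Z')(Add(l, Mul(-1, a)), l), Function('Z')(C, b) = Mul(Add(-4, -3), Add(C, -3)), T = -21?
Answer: Rational(-117, 875) ≈ -0.13371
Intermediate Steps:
Function('Z')(C, b) = Add(21, Mul(-7, C)) (Function('Z')(C, b) = Mul(-7, Add(-3, C)) = Add(21, Mul(-7, C)))
Function('A')(a, l) = Add(21, Mul(-7, l), Mul(7, a)) (Function('A')(a, l) = Add(21, Mul(-7, Add(l, Mul(-1, a)))) = Add(21, Add(Mul(-7, l), Mul(7, a))) = Add(21, Mul(-7, l), Mul(7, a)))
Function('Q')(m) = Rational(5, 9) (Function('Q')(m) = Mul(Rational(-1, 9), -5) = Rational(5, 9))
Mul(Add(Function('A')(1, T), -500), Pow(Add(Function('Q')(6), 2430), -1)) = Mul(Add(Add(21, Mul(-7, -21), Mul(7, 1)), -500), Pow(Add(Rational(5, 9), 2430), -1)) = Mul(Add(Add(21, 147, 7), -500), Pow(Rational(21875, 9), -1)) = Mul(Add(175, -500), Rational(9, 21875)) = Mul(-325, Rational(9, 21875)) = Rational(-117, 875)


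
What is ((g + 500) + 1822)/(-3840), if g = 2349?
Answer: -1557/1280 ≈ -1.2164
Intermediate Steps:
((g + 500) + 1822)/(-3840) = ((2349 + 500) + 1822)/(-3840) = (2849 + 1822)*(-1/3840) = 4671*(-1/3840) = -1557/1280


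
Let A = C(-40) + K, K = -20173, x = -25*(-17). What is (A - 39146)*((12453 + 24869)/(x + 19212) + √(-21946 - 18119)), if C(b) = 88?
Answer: -2210619382/19637 - 59231*I*√40065 ≈ -1.1257e+5 - 1.1856e+7*I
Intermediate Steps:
x = 425
A = -20085 (A = 88 - 20173 = -20085)
(A - 39146)*((12453 + 24869)/(x + 19212) + √(-21946 - 18119)) = (-20085 - 39146)*((12453 + 24869)/(425 + 19212) + √(-21946 - 18119)) = -59231*(37322/19637 + √(-40065)) = -59231*(37322*(1/19637) + I*√40065) = -59231*(37322/19637 + I*√40065) = -2210619382/19637 - 59231*I*√40065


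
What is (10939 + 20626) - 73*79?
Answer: 25798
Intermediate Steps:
(10939 + 20626) - 73*79 = 31565 - 5767 = 25798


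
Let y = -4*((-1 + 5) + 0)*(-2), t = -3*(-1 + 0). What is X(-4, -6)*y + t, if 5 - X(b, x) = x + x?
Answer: 547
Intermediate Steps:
t = 3 (t = -3*(-1) = 3)
X(b, x) = 5 - 2*x (X(b, x) = 5 - (x + x) = 5 - 2*x)
y = 32 (y = -4*(4 + 0)*(-2) = -4*4*(-2) = -16*(-2) = 32)
X(-4, -6)*y + t = (5 - 2*(-6))*32 + 3 = (5 + 12)*32 + 3 = 17*32 + 3 = 544 + 3 = 547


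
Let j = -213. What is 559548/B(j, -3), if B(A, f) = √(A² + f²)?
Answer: 93258*√5042/2521 ≈ 2626.7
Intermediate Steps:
559548/B(j, -3) = 559548/(√((-213)² + (-3)²)) = 559548/(√(45369 + 9)) = 559548/(√45378) = 559548/((3*√5042)) = 559548*(√5042/15126) = 93258*√5042/2521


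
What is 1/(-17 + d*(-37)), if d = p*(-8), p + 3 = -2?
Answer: -1/1497 ≈ -0.00066800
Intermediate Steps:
p = -5 (p = -3 - 2 = -5)
d = 40 (d = -5*(-8) = 40)
1/(-17 + d*(-37)) = 1/(-17 + 40*(-37)) = 1/(-17 - 1480) = 1/(-1497) = -1/1497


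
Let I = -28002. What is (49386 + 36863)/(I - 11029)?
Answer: -86249/39031 ≈ -2.2098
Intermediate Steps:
(49386 + 36863)/(I - 11029) = (49386 + 36863)/(-28002 - 11029) = 86249/(-39031) = 86249*(-1/39031) = -86249/39031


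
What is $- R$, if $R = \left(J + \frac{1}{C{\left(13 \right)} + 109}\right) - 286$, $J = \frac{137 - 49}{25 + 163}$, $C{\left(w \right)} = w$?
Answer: $\frac{1637193}{5734} \approx 285.52$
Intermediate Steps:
$J = \frac{22}{47}$ ($J = \frac{88}{188} = 88 \cdot \frac{1}{188} = \frac{22}{47} \approx 0.46809$)
$R = - \frac{1637193}{5734}$ ($R = \left(\frac{22}{47} + \frac{1}{13 + 109}\right) - 286 = \left(\frac{22}{47} + \frac{1}{122}\right) - 286 = \frac{2731}{5734} - 286 = - \frac{1637193}{5734} \approx -285.52$)
$- R = \left(-1\right) \left(- \frac{1637193}{5734}\right) = \frac{1637193}{5734}$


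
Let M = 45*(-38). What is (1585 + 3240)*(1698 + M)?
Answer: -57900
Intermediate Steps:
M = -1710
(1585 + 3240)*(1698 + M) = (1585 + 3240)*(1698 - 1710) = 4825*(-12) = -57900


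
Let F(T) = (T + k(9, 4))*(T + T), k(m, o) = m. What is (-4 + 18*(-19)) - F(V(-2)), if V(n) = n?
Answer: -318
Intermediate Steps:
F(T) = 2*T*(9 + T) (F(T) = (T + 9)*(T + T) = (9 + T)*(2*T) = 2*T*(9 + T))
(-4 + 18*(-19)) - F(V(-2)) = (-4 + 18*(-19)) - 2*(-2)*(9 - 2) = (-4 - 342) - 2*(-2)*7 = -346 - 1*(-28) = -346 + 28 = -318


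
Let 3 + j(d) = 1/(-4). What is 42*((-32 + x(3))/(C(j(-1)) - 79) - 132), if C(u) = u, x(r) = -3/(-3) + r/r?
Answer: -259848/47 ≈ -5528.7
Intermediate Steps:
j(d) = -13/4 (j(d) = -3 + 1/(-4) = -3 - 1/4 = -13/4)
x(r) = 2 (x(r) = -3*(-1/3) + 1 = 1 + 1 = 2)
42*((-32 + x(3))/(C(j(-1)) - 79) - 132) = 42*((-32 + 2)/(-13/4 - 79) - 132) = 42*(-30/(-329/4) - 132) = 42*(-30*(-4/329) - 132) = 42*(120/329 - 132) = 42*(-43308/329) = -259848/47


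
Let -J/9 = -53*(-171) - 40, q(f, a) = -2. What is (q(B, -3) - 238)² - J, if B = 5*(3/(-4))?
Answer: 138807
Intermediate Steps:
B = -15/4 (B = 5*(3*(-¼)) = 5*(-¾) = -15/4 ≈ -3.7500)
J = -81207 (J = -9*(-53*(-171) - 40) = -9*(9063 - 40) = -9*9023 = -81207)
(q(B, -3) - 238)² - J = (-2 - 238)² - 1*(-81207) = (-240)² + 81207 = 57600 + 81207 = 138807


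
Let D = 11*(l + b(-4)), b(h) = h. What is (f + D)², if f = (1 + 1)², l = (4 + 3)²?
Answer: 249001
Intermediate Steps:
l = 49 (l = 7² = 49)
f = 4 (f = 2² = 4)
D = 495 (D = 11*(49 - 4) = 11*45 = 495)
(f + D)² = (4 + 495)² = 499² = 249001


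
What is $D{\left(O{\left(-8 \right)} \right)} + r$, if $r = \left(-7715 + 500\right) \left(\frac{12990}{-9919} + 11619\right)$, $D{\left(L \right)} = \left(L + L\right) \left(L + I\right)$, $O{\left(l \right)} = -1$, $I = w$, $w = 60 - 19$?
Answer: $- \frac{63955969445}{763} \approx -8.3822 \cdot 10^{7}$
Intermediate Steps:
$w = 41$
$I = 41$
$D{\left(L \right)} = 2 L \left(41 + L\right)$ ($D{\left(L \right)} = \left(L + L\right) \left(L + 41\right) = 2 L \left(41 + L\right)$)
$r = - \frac{63955908405}{763}$ ($r = - 7215 \left(12990 \left(- \frac{1}{9919}\right) + 11619\right) = - 7215 \left(- \frac{12990}{9919} + 11619\right) = \left(-7215\right) \frac{115235871}{9919} = - \frac{63955908405}{763} \approx -8.3822 \cdot 10^{7}$)
$D{\left(O{\left(-8 \right)} \right)} + r = 2 \left(-1\right) \left(41 - 1\right) - \frac{63955908405}{763} = 2 \left(-1\right) 40 - \frac{63955908405}{763} = -80 - \frac{63955908405}{763} = - \frac{63955969445}{763}$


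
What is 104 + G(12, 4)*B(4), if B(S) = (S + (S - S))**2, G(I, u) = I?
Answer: 296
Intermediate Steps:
B(S) = S**2 (B(S) = (S + 0)**2 = S**2)
104 + G(12, 4)*B(4) = 104 + 12*4**2 = 104 + 12*16 = 104 + 192 = 296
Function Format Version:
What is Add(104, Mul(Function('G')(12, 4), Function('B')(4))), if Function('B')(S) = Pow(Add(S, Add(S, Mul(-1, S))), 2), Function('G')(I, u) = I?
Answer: 296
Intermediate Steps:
Function('B')(S) = Pow(S, 2) (Function('B')(S) = Pow(Add(S, 0), 2) = Pow(S, 2))
Add(104, Mul(Function('G')(12, 4), Function('B')(4))) = Add(104, Mul(12, Pow(4, 2))) = Add(104, Mul(12, 16)) = Add(104, 192) = 296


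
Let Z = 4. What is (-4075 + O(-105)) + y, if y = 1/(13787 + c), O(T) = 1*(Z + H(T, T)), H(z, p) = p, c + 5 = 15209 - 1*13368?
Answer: -65241647/15623 ≈ -4176.0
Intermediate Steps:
c = 1836 (c = -5 + (15209 - 1*13368) = -5 + (15209 - 13368) = -5 + 1841 = 1836)
O(T) = 4 + T (O(T) = 1*(4 + T) = 4 + T)
y = 1/15623 (y = 1/(13787 + 1836) = 1/15623 ≈ 6.4008e-5)
(-4075 + O(-105)) + y = (-4075 + (4 - 105)) + 1/15623 = (-4075 - 101) + 1/15623 = -4176 + 1/15623 = -65241647/15623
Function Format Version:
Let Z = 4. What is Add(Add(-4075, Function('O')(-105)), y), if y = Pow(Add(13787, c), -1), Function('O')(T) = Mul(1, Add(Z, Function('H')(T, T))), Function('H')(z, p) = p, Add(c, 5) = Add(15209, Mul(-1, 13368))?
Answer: Rational(-65241647, 15623) ≈ -4176.0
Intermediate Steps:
c = 1836 (c = Add(-5, Add(15209, Mul(-1, 13368))) = Add(-5, Add(15209, -13368)) = Add(-5, 1841) = 1836)
Function('O')(T) = Add(4, T) (Function('O')(T) = Mul(1, Add(4, T)) = Add(4, T))
y = Rational(1, 15623) (y = Pow(Add(13787, 1836), -1) = Pow(15623, -1) = Rational(1, 15623) ≈ 6.4008e-5)
Add(Add(-4075, Function('O')(-105)), y) = Add(Add(-4075, Add(4, -105)), Rational(1, 15623)) = Add(Add(-4075, -101), Rational(1, 15623)) = Add(-4176, Rational(1, 15623)) = Rational(-65241647, 15623)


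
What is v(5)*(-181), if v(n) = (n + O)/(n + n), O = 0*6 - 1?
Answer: -362/5 ≈ -72.400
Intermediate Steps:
O = -1 (O = 0 - 1 = -1)
v(n) = (-1 + n)/(2*n) (v(n) = (n - 1)/(n + n) = (-1 + n)/((2*n)) = (-1 + n)*(1/(2*n)) = (-1 + n)/(2*n))
v(5)*(-181) = ((½)*(-1 + 5)/5)*(-181) = ((½)*(⅕)*4)*(-181) = (⅖)*(-181) = -362/5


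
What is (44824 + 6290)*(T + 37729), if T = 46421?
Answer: 4301243100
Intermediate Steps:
(44824 + 6290)*(T + 37729) = (44824 + 6290)*(46421 + 37729) = 51114*84150 = 4301243100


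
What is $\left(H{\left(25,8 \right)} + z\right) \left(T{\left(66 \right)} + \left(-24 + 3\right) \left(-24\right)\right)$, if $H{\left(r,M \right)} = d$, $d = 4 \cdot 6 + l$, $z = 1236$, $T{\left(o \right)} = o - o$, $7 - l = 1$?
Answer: $638064$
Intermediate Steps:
$l = 6$ ($l = 7 - 1 = 6$)
$T{\left(o \right)} = 0$
$d = 30$ ($d = 4 \cdot 6 + 6 = 24 + 6 = 30$)
$H{\left(r,M \right)} = 30$
$\left(H{\left(25,8 \right)} + z\right) \left(T{\left(66 \right)} + \left(-24 + 3\right) \left(-24\right)\right) = \left(30 + 1236\right) \left(0 + \left(-24 + 3\right) \left(-24\right)\right) = 1266 \left(0 - -504\right) = 1266 \left(0 + 504\right) = 1266 \cdot 504 = 638064$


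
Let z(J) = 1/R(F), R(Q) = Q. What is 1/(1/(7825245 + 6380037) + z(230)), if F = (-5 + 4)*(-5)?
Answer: 71026410/14205287 ≈ 5.0000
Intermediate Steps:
F = 5 (F = -1*(-5) = 5)
z(J) = ⅕ (z(J) = 1/5 = ⅕)
1/(1/(7825245 + 6380037) + z(230)) = 1/(1/(7825245 + 6380037) + ⅕) = 1/(1/14205282 + ⅕) = 1/(14205287/71026410) = 71026410/14205287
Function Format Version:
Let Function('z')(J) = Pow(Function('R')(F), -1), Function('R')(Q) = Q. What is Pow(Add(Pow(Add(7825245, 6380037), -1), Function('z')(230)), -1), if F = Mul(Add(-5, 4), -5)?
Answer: Rational(71026410, 14205287) ≈ 5.0000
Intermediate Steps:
F = 5 (F = Mul(-1, -5) = 5)
Function('z')(J) = Rational(1, 5) (Function('z')(J) = Pow(5, -1) = Rational(1, 5))
Pow(Add(Pow(Add(7825245, 6380037), -1), Function('z')(230)), -1) = Pow(Add(Pow(Add(7825245, 6380037), -1), Rational(1, 5)), -1) = Pow(Add(Pow(14205282, -1), Rational(1, 5)), -1) = Pow(Add(Rational(1, 14205282), Rational(1, 5)), -1) = Pow(Rational(14205287, 71026410), -1) = Rational(71026410, 14205287)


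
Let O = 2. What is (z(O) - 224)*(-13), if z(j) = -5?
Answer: 2977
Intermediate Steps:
(z(O) - 224)*(-13) = (-5 - 224)*(-13) = -229*(-13) = 2977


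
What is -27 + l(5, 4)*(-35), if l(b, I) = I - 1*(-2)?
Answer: -237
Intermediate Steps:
l(b, I) = 2 + I (l(b, I) = I + 2 = 2 + I)
-27 + l(5, 4)*(-35) = -27 + (2 + 4)*(-35) = -27 + 6*(-35) = -27 - 210 = -237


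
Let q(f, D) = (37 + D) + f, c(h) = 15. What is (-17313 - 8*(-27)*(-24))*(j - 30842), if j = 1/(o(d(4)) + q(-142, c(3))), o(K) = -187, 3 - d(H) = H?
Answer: 192197157795/277 ≈ 6.9385e+8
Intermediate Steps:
d(H) = 3 - H
q(f, D) = 37 + D + f
j = -1/277 (j = 1/(-187 + (37 + 15 - 142)) = 1/(-187 - 90) = 1/(-277) = -1/277 ≈ -0.0036101)
(-17313 - 8*(-27)*(-24))*(j - 30842) = (-17313 - 8*(-27)*(-24))*(-1/277 - 30842) = (-17313 + 216*(-24))*(-8543235/277) = (-17313 - 5184)*(-8543235/277) = -22497*(-8543235/277) = 192197157795/277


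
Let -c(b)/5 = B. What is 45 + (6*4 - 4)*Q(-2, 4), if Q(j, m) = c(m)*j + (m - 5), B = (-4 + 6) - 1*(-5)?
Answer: 1425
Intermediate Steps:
B = 7 (B = 2 + 5 = 7)
c(b) = -35 (c(b) = -5*7 = -35)
Q(j, m) = -5 + m - 35*j (Q(j, m) = -35*j + (m - 5) = -35*j + (-5 + m) = -5 + m - 35*j)
45 + (6*4 - 4)*Q(-2, 4) = 45 + (6*4 - 4)*(-5 + 4 - 35*(-2)) = 45 + (24 - 4)*(-5 + 4 + 70) = 45 + 20*69 = 45 + 1380 = 1425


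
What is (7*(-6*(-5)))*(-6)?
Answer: -1260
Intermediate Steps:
(7*(-6*(-5)))*(-6) = (7*(-1*(-30)))*(-6) = (7*30)*(-6) = 210*(-6) = -1260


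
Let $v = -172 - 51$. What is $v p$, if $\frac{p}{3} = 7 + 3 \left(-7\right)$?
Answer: $9366$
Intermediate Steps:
$v = -223$
$p = -42$ ($p = 3 \left(7 + 3 \left(-7\right)\right) = 3 \left(7 - 21\right) = 3 \left(-14\right) = -42$)
$v p = \left(-223\right) \left(-42\right) = 9366$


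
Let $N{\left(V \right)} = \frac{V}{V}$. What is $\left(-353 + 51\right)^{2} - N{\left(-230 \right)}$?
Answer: $91203$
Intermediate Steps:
$N{\left(V \right)} = 1$
$\left(-353 + 51\right)^{2} - N{\left(-230 \right)} = \left(-353 + 51\right)^{2} - 1 = \left(-302\right)^{2} - 1 = 91204 - 1 = 91203$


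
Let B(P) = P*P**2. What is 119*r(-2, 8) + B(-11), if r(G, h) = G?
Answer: -1569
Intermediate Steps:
B(P) = P**3
119*r(-2, 8) + B(-11) = 119*(-2) + (-11)**3 = -238 - 1331 = -1569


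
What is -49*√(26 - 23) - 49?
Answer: -49 - 49*√3 ≈ -133.87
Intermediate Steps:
-49*√(26 - 23) - 49 = -49*√3 - 49 = -49 - 49*√3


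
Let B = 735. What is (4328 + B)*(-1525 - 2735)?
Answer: -21568380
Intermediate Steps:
(4328 + B)*(-1525 - 2735) = (4328 + 735)*(-1525 - 2735) = 5063*(-4260) = -21568380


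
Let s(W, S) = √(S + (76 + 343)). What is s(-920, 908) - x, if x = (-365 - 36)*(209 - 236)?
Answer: -10827 + √1327 ≈ -10791.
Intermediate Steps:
s(W, S) = √(419 + S) (s(W, S) = √(S + 419) = √(419 + S))
x = 10827 (x = -401*(-27) = 10827)
s(-920, 908) - x = √(419 + 908) - 1*10827 = √1327 - 10827 = -10827 + √1327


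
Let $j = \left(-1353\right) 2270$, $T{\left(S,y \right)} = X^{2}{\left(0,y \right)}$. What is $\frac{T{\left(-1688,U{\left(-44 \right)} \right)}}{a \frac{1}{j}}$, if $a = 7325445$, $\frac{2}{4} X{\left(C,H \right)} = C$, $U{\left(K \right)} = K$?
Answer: $0$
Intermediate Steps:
$X{\left(C,H \right)} = 2 C$
$T{\left(S,y \right)} = 0$ ($T{\left(S,y \right)} = \left(2 \cdot 0\right)^{2} = 0^{2} = 0$)
$j = -3071310$
$\frac{T{\left(-1688,U{\left(-44 \right)} \right)}}{a \frac{1}{j}} = \frac{0}{7325445 \frac{1}{-3071310}} = \frac{0}{7325445 \left(- \frac{1}{3071310}\right)} = \frac{0}{- \frac{488363}{204754}} = 0 \left(- \frac{204754}{488363}\right) = 0$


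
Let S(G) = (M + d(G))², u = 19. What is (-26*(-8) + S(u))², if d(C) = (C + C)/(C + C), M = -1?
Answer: 43264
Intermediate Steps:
d(C) = 1 (d(C) = (2*C)/((2*C)) = (2*C)*(1/(2*C)) = 1)
S(G) = 0 (S(G) = (-1 + 1)² = 0² = 0)
(-26*(-8) + S(u))² = (-26*(-8) + 0)² = (208 + 0)² = 208² = 43264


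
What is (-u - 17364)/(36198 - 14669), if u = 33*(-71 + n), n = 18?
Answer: -15615/21529 ≈ -0.72530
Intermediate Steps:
u = -1749 (u = 33*(-71 + 18) = 33*(-53) = -1749)
(-u - 17364)/(36198 - 14669) = (-1*(-1749) - 17364)/(36198 - 14669) = (1749 - 17364)/21529 = -15615*1/21529 = -15615/21529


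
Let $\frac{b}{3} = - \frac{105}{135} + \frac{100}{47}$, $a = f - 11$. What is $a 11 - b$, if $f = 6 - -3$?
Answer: $- \frac{3673}{141} \approx -26.05$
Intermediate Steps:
$f = 9$ ($f = 6 + 3 = 9$)
$a = -2$ ($a = 9 - 11 = -2$)
$b = \frac{571}{141}$ ($b = 3 \left(- \frac{105}{135} + \frac{100}{47}\right) = 3 \left(\left(-105\right) \frac{1}{135} + 100 \cdot \frac{1}{47}\right) = 3 \left(- \frac{7}{9} + \frac{100}{47}\right) = 3 \cdot \frac{571}{423} = \frac{571}{141} \approx 4.0496$)
$a 11 - b = \left(-2\right) 11 - \frac{571}{141} = -22 - \frac{571}{141} = - \frac{3673}{141}$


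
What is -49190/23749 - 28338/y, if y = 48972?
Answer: -46695937/17621758 ≈ -2.6499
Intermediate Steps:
-49190/23749 - 28338/y = -49190/23749 - 28338/48972 = -49190*1/23749 - 28338*1/48972 = -49190/23749 - 4723/8162 = -46695937/17621758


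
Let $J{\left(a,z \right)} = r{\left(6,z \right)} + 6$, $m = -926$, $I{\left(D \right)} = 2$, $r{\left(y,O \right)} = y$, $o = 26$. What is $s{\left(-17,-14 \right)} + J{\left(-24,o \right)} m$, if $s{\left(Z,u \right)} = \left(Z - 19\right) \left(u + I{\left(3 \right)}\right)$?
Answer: $-10680$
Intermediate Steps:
$s{\left(Z,u \right)} = \left(-19 + Z\right) \left(2 + u\right)$ ($s{\left(Z,u \right)} = \left(Z - 19\right) \left(u + 2\right) = \left(-19 + Z\right) \left(2 + u\right)$)
$J{\left(a,z \right)} = 12$ ($J{\left(a,z \right)} = 6 + 6 = 12$)
$s{\left(-17,-14 \right)} + J{\left(-24,o \right)} m = \left(-38 - -266 + 2 \left(-17\right) - -238\right) + 12 \left(-926\right) = \left(-38 + 266 - 34 + 238\right) - 11112 = 432 - 11112 = -10680$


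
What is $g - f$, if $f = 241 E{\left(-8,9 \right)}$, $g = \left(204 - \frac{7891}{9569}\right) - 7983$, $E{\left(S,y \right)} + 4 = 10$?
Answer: $- \frac{88281916}{9569} \approx -9225.8$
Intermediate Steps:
$E{\left(S,y \right)} = 6$ ($E{\left(S,y \right)} = -4 + 10 = 6$)
$g = - \frac{74445142}{9569}$ ($g = \left(204 - \frac{7891}{9569}\right) - 7983 = \frac{1944185}{9569} - 7983 = - \frac{74445142}{9569} \approx -7779.8$)
$f = 1446$ ($f = 241 \cdot 6 = 1446$)
$g - f = - \frac{74445142}{9569} - 1446 = - \frac{88281916}{9569}$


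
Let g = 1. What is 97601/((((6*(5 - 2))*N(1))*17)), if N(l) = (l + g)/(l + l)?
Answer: 97601/306 ≈ 318.96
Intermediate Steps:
N(l) = (1 + l)/(2*l) (N(l) = (l + 1)/(l + l) = (1 + l)/((2*l)) = (1 + l)*(1/(2*l)) = (1 + l)/(2*l))
97601/((((6*(5 - 2))*N(1))*17)) = 97601/((((6*(5 - 2))*((½)*(1 + 1)/1))*17)) = 97601/((((6*3)*((½)*1*2))*17)) = 97601/(((18*1)*17)) = 97601/((18*17)) = 97601/306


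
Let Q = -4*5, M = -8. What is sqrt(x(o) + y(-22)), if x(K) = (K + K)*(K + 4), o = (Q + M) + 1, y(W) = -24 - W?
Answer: 2*sqrt(310) ≈ 35.214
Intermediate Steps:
Q = -20
o = -27 (o = (-20 - 8) + 1 = -28 + 1 = -27)
x(K) = 2*K*(4 + K) (x(K) = (2*K)*(4 + K) = 2*K*(4 + K))
sqrt(x(o) + y(-22)) = sqrt(2*(-27)*(4 - 27) + (-24 - 1*(-22))) = sqrt(2*(-27)*(-23) + (-24 + 22)) = sqrt(1242 - 2) = sqrt(1240) = 2*sqrt(310)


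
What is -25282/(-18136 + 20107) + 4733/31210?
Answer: -779722477/61514910 ≈ -12.675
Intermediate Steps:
-25282/(-18136 + 20107) + 4733/31210 = -25282/1971 + 4733*(1/31210) = -25282*1/1971 + 4733/31210 = -25282/1971 + 4733/31210 = -779722477/61514910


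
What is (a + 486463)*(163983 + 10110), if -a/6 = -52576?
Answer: 139608484467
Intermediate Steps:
a = 315456 (a = -6*(-52576) = 315456)
(a + 486463)*(163983 + 10110) = (315456 + 486463)*(163983 + 10110) = 801919*174093 = 139608484467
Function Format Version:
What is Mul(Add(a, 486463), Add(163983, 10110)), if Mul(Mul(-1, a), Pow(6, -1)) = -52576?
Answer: 139608484467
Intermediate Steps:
a = 315456 (a = Mul(-6, -52576) = 315456)
Mul(Add(a, 486463), Add(163983, 10110)) = Mul(Add(315456, 486463), Add(163983, 10110)) = Mul(801919, 174093) = 139608484467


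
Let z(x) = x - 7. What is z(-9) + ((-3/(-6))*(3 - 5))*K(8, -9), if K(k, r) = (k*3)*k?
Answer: -208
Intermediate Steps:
K(k, r) = 3*k**2 (K(k, r) = (3*k)*k = 3*k**2)
z(x) = -7 + x
z(-9) + ((-3/(-6))*(3 - 5))*K(8, -9) = (-7 - 9) + ((-3/(-6))*(3 - 5))*(3*8**2) = -16 + (-3*(-1/6)*(-2))*(3*64) = -16 + ((1/2)*(-2))*192 = -16 - 1*192 = -16 - 192 = -208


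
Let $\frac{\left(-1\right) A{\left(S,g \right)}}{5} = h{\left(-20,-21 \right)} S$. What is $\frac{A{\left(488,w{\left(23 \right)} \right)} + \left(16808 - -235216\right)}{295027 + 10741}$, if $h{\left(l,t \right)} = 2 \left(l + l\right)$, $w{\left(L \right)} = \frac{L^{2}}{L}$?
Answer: $\frac{55903}{38221} \approx 1.4626$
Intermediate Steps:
$w{\left(L \right)} = L$
$h{\left(l,t \right)} = 4 l$ ($h{\left(l,t \right)} = 2 \cdot 2 l = 4 l$)
$A{\left(S,g \right)} = 400 S$ ($A{\left(S,g \right)} = - 5 \cdot 4 \left(-20\right) S = - 5 \left(- 80 S\right) = 400 S$)
$\frac{A{\left(488,w{\left(23 \right)} \right)} + \left(16808 - -235216\right)}{295027 + 10741} = \frac{400 \cdot 488 + \left(16808 - -235216\right)}{295027 + 10741} = \frac{195200 + \left(16808 + 235216\right)}{305768} = \left(195200 + 252024\right) \frac{1}{305768} = 447224 \cdot \frac{1}{305768} = \frac{55903}{38221}$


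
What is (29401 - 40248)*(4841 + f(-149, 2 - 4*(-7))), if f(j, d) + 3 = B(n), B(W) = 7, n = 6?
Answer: -52553715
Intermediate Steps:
f(j, d) = 4 (f(j, d) = -3 + 7 = 4)
(29401 - 40248)*(4841 + f(-149, 2 - 4*(-7))) = (29401 - 40248)*(4841 + 4) = -10847*4845 = -52553715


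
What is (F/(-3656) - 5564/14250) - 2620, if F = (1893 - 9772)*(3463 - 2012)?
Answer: 13197505633/26049000 ≈ 506.64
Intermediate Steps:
F = -11432429 (F = -7879*1451 = -11432429)
(F/(-3656) - 5564/14250) - 2620 = (-11432429/(-3656) - 5564/14250) - 2620 = (-11432429*(-1/3656) - 5564*1/14250) - 2620 = (11432429/3656 - 2782/7125) - 2620 = 81445885633/26049000 - 2620 = 13197505633/26049000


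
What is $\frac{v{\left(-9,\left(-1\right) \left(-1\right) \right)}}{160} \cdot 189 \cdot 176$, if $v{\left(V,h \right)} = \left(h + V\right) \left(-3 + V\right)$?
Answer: $\frac{99792}{5} \approx 19958.0$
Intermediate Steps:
$v{\left(V,h \right)} = \left(-3 + V\right) \left(V + h\right)$ ($v{\left(V,h \right)} = \left(V + h\right) \left(-3 + V\right) = \left(-3 + V\right) \left(V + h\right)$)
$\frac{v{\left(-9,\left(-1\right) \left(-1\right) \right)}}{160} \cdot 189 \cdot 176 = \frac{\left(-9\right)^{2} - -27 - 3 \left(\left(-1\right) \left(-1\right)\right) - 9 \left(\left(-1\right) \left(-1\right)\right)}{160} \cdot 189 \cdot 176 = \left(81 + 27 - 3 - 9\right) \frac{1}{160} \cdot 189 \cdot 176 = 96 \cdot \frac{1}{160} \cdot 189 \cdot 176 = \frac{3}{5} \cdot 189 \cdot 176 = \frac{567}{5} \cdot 176 = \frac{99792}{5}$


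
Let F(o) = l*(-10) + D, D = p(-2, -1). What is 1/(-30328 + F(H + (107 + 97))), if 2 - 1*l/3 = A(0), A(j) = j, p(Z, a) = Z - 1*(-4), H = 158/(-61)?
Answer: -1/30386 ≈ -3.2910e-5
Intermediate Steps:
H = -158/61 (H = 158*(-1/61) = -158/61 ≈ -2.5902)
p(Z, a) = 4 + Z (p(Z, a) = Z + 4 = 4 + Z)
l = 6 (l = 6 - 3*0 = 6 + 0 = 6)
D = 2 (D = 4 - 2 = 2)
F(o) = -58 (F(o) = 6*(-10) + 2 = -60 + 2 = -58)
1/(-30328 + F(H + (107 + 97))) = 1/(-30328 - 58) = 1/(-30386) = -1/30386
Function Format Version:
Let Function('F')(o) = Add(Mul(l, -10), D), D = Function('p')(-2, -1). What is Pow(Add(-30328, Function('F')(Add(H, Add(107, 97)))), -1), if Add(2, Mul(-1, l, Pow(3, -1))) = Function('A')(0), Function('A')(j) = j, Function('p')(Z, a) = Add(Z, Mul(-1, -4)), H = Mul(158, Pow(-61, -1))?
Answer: Rational(-1, 30386) ≈ -3.2910e-5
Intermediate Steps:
H = Rational(-158, 61) (H = Mul(158, Rational(-1, 61)) = Rational(-158, 61) ≈ -2.5902)
Function('p')(Z, a) = Add(4, Z) (Function('p')(Z, a) = Add(Z, 4) = Add(4, Z))
l = 6 (l = Add(6, Mul(-3, 0)) = Add(6, 0) = 6)
D = 2 (D = Add(4, -2) = 2)
Function('F')(o) = -58 (Function('F')(o) = Add(Mul(6, -10), 2) = Add(-60, 2) = -58)
Pow(Add(-30328, Function('F')(Add(H, Add(107, 97)))), -1) = Pow(Add(-30328, -58), -1) = Pow(-30386, -1) = Rational(-1, 30386)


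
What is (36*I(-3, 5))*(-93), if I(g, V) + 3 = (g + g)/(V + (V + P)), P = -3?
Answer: 90396/7 ≈ 12914.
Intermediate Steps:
I(g, V) = -3 + 2*g/(-3 + 2*V) (I(g, V) = -3 + (g + g)/(V + (V - 3)) = -3 + (2*g)/(V + (-3 + V)) = -3 + (2*g)/(-3 + 2*V) = -3 + 2*g/(-3 + 2*V))
(36*I(-3, 5))*(-93) = (36*((9 - 6*5 + 2*(-3))/(-3 + 2*5)))*(-93) = (36*((9 - 30 - 6)/(-3 + 10)))*(-93) = (36*(-27/7))*(-93) = -972/7*(-93) = 90396/7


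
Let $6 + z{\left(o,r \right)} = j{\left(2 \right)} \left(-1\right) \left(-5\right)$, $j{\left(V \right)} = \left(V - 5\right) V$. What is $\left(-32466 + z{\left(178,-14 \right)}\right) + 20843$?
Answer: $-11659$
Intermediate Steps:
$j{\left(V \right)} = V \left(-5 + V\right)$ ($j{\left(V \right)} = \left(-5 + V\right) V = V \left(-5 + V\right)$)
$z{\left(o,r \right)} = -36$ ($z{\left(o,r \right)} = -6 + 2 \left(-5 + 2\right) \left(-1\right) \left(-5\right) = -6 + 2 \left(-3\right) \left(-1\right) \left(-5\right) = -6 + \left(-6\right) \left(-1\right) \left(-5\right) = -6 + 6 \left(-5\right) = -6 - 30 = -36$)
$\left(-32466 + z{\left(178,-14 \right)}\right) + 20843 = \left(-32466 - 36\right) + 20843 = -32502 + 20843 = -11659$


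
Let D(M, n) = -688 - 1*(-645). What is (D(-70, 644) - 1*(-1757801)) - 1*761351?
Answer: 996407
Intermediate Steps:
D(M, n) = -43 (D(M, n) = -688 + 645 = -43)
(D(-70, 644) - 1*(-1757801)) - 1*761351 = (-43 - 1*(-1757801)) - 1*761351 = (-43 + 1757801) - 761351 = 1757758 - 761351 = 996407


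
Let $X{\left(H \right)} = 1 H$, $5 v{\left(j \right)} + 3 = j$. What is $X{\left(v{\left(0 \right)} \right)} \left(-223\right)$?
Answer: $\frac{669}{5} \approx 133.8$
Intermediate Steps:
$v{\left(j \right)} = - \frac{3}{5} + \frac{j}{5}$
$X{\left(H \right)} = H$
$X{\left(v{\left(0 \right)} \right)} \left(-223\right) = \left(- \frac{3}{5} + \frac{1}{5} \cdot 0\right) \left(-223\right) = \left(- \frac{3}{5} + 0\right) \left(-223\right) = \left(- \frac{3}{5}\right) \left(-223\right) = \frac{669}{5}$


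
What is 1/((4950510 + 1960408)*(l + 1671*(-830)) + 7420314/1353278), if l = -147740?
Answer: -676639/7176418704567641183 ≈ -9.4286e-14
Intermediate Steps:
1/((4950510 + 1960408)*(l + 1671*(-830)) + 7420314/1353278) = 1/((4950510 + 1960408)*(-147740 + 1671*(-830)) + 7420314/1353278) = 1/(6910918*(-147740 - 1386930) + 7420314*(1/1353278)) = 1/(6910918*(-1534670) + 3710157/676639) = 1/(-10605978527060 + 3710157/676639) = 1/(-7176418704567641183/676639) = -676639/7176418704567641183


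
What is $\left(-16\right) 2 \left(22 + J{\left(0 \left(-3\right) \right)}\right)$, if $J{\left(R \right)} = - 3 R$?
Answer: $-704$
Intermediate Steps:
$\left(-16\right) 2 \left(22 + J{\left(0 \left(-3\right) \right)}\right) = \left(-16\right) 2 \left(22 - 3 \cdot 0 \left(-3\right)\right) = - 32 \left(22 - 0\right) = - 32 \left(22 + 0\right) = \left(-32\right) 22 = -704$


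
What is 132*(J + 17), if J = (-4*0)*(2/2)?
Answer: 2244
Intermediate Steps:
J = 0 (J = 0*(2*(½)) = 0*1 = 0)
132*(J + 17) = 132*(0 + 17) = 132*17 = 2244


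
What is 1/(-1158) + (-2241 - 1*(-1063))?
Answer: -1364125/1158 ≈ -1178.0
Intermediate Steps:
1/(-1158) + (-2241 - 1*(-1063)) = -1/1158 + (-2241 + 1063) = -1/1158 - 1178 = -1364125/1158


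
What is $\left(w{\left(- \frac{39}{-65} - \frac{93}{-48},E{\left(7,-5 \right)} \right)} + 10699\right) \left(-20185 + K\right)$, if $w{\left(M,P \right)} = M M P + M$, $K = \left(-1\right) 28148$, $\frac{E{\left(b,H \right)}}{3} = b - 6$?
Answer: $- \frac{3316294700511}{6400} \approx -5.1817 \cdot 10^{8}$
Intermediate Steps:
$E{\left(b,H \right)} = -18 + 3 b$ ($E{\left(b,H \right)} = 3 \left(b - 6\right) = 3 \left(-6 + b\right) = -18 + 3 b$)
$K = -28148$
$w{\left(M,P \right)} = M + P M^{2}$ ($w{\left(M,P \right)} = M^{2} P + M = P M^{2} + M = M + P M^{2}$)
$\left(w{\left(- \frac{39}{-65} - \frac{93}{-48},E{\left(7,-5 \right)} \right)} + 10699\right) \left(-20185 + K\right) = \left(\left(- \frac{39}{-65} - \frac{93}{-48}\right) \left(1 + \left(- \frac{39}{-65} - \frac{93}{-48}\right) \left(-18 + 3 \cdot 7\right)\right) + 10699\right) \left(-20185 - 28148\right) = \left(\left(\left(-39\right) \left(- \frac{1}{65}\right) - - \frac{31}{16}\right) \left(1 + \left(\left(-39\right) \left(- \frac{1}{65}\right) - - \frac{31}{16}\right) \left(-18 + 21\right)\right) + 10699\right) \left(-48333\right) = \left(\left(\frac{3}{5} + \frac{31}{16}\right) \left(1 + \left(\frac{3}{5} + \frac{31}{16}\right) 3\right) + 10699\right) \left(-48333\right) = \left(\frac{203 \left(1 + \frac{203}{80} \cdot 3\right)}{80} + 10699\right) \left(-48333\right) = \left(\frac{203 \left(1 + \frac{609}{80}\right)}{80} + 10699\right) \left(-48333\right) = \left(\frac{203}{80} \cdot \frac{689}{80} + 10699\right) \left(-48333\right) = \left(\frac{139867}{6400} + 10699\right) \left(-48333\right) = \frac{68613467}{6400} \left(-48333\right) = - \frac{3316294700511}{6400}$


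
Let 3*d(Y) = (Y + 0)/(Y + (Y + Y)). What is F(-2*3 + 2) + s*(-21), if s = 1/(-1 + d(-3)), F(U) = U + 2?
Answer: 173/8 ≈ 21.625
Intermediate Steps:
F(U) = 2 + U
d(Y) = ⅑ (d(Y) = ((Y + 0)/(Y + (Y + Y)))/3 = (Y/(Y + 2*Y))/3 = (Y/((3*Y)))/3 = (Y*(1/(3*Y)))/3 = (⅓)*(⅓) = ⅑)
s = -9/8 (s = 1/(-1 + ⅑) = 1/(-8/9) = -9/8 ≈ -1.1250)
F(-2*3 + 2) + s*(-21) = (2 + (-2*3 + 2)) - 9/8*(-21) = (2 + (-6 + 2)) + 189/8 = (2 - 4) + 189/8 = -2 + 189/8 = 173/8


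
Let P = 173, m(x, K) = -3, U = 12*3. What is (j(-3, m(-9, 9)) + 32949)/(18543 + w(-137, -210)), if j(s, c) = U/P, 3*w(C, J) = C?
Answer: 17100639/9600116 ≈ 1.7813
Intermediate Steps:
U = 36
w(C, J) = C/3
j(s, c) = 36/173
(j(-3, m(-9, 9)) + 32949)/(18543 + w(-137, -210)) = (36/173 + 32949)/(18543 + (⅓)*(-137)) = 5700213/(173*(18543 - 137/3)) = 5700213/(173*(55492/3)) = (5700213/173)*(3/55492) = 17100639/9600116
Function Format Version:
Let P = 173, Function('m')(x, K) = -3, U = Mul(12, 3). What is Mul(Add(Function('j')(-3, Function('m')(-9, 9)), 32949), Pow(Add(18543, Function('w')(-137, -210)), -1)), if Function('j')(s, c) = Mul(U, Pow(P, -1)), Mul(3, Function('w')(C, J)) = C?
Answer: Rational(17100639, 9600116) ≈ 1.7813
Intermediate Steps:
U = 36
Function('w')(C, J) = Mul(Rational(1, 3), C)
Function('j')(s, c) = Rational(36, 173) (Function('j')(s, c) = Mul(36, Pow(173, -1)) = Mul(36, Rational(1, 173)) = Rational(36, 173))
Mul(Add(Function('j')(-3, Function('m')(-9, 9)), 32949), Pow(Add(18543, Function('w')(-137, -210)), -1)) = Mul(Add(Rational(36, 173), 32949), Pow(Add(18543, Mul(Rational(1, 3), -137)), -1)) = Mul(Rational(5700213, 173), Pow(Add(18543, Rational(-137, 3)), -1)) = Mul(Rational(5700213, 173), Pow(Rational(55492, 3), -1)) = Mul(Rational(5700213, 173), Rational(3, 55492)) = Rational(17100639, 9600116)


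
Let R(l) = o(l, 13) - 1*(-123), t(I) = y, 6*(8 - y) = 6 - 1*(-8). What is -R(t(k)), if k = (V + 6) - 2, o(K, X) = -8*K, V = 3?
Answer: -233/3 ≈ -77.667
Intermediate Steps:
k = 7 (k = (3 + 6) - 2 = 9 - 2 = 7)
y = 17/3 (y = 8 - (6 - 1*(-8))/6 = 8 - (6 + 8)/6 = 8 - ⅙*14 = 8 - 7/3 = 17/3 ≈ 5.6667)
t(I) = 17/3
R(l) = 123 - 8*l (R(l) = -8*l - 1*(-123) = -8*l + 123 = 123 - 8*l)
-R(t(k)) = -(123 - 8*17/3) = -(123 - 136/3) = -1*233/3 = -233/3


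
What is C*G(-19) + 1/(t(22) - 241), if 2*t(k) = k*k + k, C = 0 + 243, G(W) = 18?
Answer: 52489/12 ≈ 4374.1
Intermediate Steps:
C = 243
t(k) = k/2 + k²/2 (t(k) = (k*k + k)/2 = (k² + k)/2 = (k + k²)/2 = k/2 + k²/2)
C*G(-19) + 1/(t(22) - 241) = 243*18 + 1/((½)*22*(1 + 22) - 241) = 4374 + 1/((½)*22*23 - 241) = 4374 + 1/(253 - 241) = 4374 + 1/12 = 52489/12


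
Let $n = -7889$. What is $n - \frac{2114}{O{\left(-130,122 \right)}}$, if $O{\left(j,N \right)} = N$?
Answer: $- \frac{482286}{61} \approx -7906.3$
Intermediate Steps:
$n - \frac{2114}{O{\left(-130,122 \right)}} = -7889 - \frac{2114}{122} = -7889 - \frac{1057}{61} = - \frac{482286}{61}$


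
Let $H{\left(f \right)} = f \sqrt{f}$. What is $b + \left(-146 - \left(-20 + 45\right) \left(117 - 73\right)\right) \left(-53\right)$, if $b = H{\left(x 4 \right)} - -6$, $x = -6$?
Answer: $66044 - 48 i \sqrt{6} \approx 66044.0 - 117.58 i$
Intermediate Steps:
$H{\left(f \right)} = f^{\frac{3}{2}}$
$b = 6 - 48 i \sqrt{6}$ ($b = \left(\left(-6\right) 4\right)^{\frac{3}{2}} - -6 = \left(-24\right)^{\frac{3}{2}} + 6 = - 48 i \sqrt{6} + 6 = 6 - 48 i \sqrt{6} \approx 6.0 - 117.58 i$)
$b + \left(-146 - \left(-20 + 45\right) \left(117 - 73\right)\right) \left(-53\right) = \left(6 - 48 i \sqrt{6}\right) + \left(-146 - \left(-20 + 45\right) \left(117 - 73\right)\right) \left(-53\right) = \left(6 - 48 i \sqrt{6}\right) + \left(-146 - 25 \cdot 44\right) \left(-53\right) = \left(6 - 48 i \sqrt{6}\right) + \left(-146 - 1100\right) \left(-53\right) = \left(6 - 48 i \sqrt{6}\right) - -66038 = \left(6 - 48 i \sqrt{6}\right) + 66038 = 66044 - 48 i \sqrt{6}$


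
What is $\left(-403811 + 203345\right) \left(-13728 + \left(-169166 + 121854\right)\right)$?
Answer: $12236444640$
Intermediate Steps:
$\left(-403811 + 203345\right) \left(-13728 + \left(-169166 + 121854\right)\right) = - 200466 \left(-13728 - 47312\right) = \left(-200466\right) \left(-61040\right) = 12236444640$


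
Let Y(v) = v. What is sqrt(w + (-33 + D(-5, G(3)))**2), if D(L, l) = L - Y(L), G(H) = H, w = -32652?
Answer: 3*I*sqrt(3507) ≈ 177.66*I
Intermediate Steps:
D(L, l) = 0 (D(L, l) = L - L = 0)
sqrt(w + (-33 + D(-5, G(3)))**2) = sqrt(-32652 + (-33 + 0)**2) = sqrt(-32652 + (-33)**2) = sqrt(-32652 + 1089) = sqrt(-31563) = 3*I*sqrt(3507)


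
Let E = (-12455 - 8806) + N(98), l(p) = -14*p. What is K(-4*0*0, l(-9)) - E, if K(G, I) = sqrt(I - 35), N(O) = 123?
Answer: 21138 + sqrt(91) ≈ 21148.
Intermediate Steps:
E = -21138 (E = (-12455 - 8806) + 123 = -21261 + 123 = -21138)
K(G, I) = sqrt(-35 + I)
K(-4*0*0, l(-9)) - E = sqrt(-35 - 14*(-9)) - 1*(-21138) = sqrt(-35 + 126) + 21138 = sqrt(91) + 21138 = 21138 + sqrt(91)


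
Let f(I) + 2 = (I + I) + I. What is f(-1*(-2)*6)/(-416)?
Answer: -17/208 ≈ -0.081731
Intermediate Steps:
f(I) = -2 + 3*I (f(I) = -2 + ((I + I) + I) = -2 + (2*I + I) = -2 + 3*I)
f(-1*(-2)*6)/(-416) = (-2 + 3*(-1*(-2)*6))/(-416) = (-2 + 3*(2*6))*(-1/416) = (-2 + 3*12)*(-1/416) = (-2 + 36)*(-1/416) = 34*(-1/416) = -17/208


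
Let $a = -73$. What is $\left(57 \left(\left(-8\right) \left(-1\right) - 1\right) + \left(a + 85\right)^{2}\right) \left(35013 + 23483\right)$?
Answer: $31763328$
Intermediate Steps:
$\left(57 \left(\left(-8\right) \left(-1\right) - 1\right) + \left(a + 85\right)^{2}\right) \left(35013 + 23483\right) = \left(57 \left(\left(-8\right) \left(-1\right) - 1\right) + \left(-73 + 85\right)^{2}\right) \left(35013 + 23483\right) = \left(57 \left(8 - 1\right) + 12^{2}\right) 58496 = \left(57 \cdot 7 + 144\right) 58496 = \left(399 + 144\right) 58496 = 543 \cdot 58496 = 31763328$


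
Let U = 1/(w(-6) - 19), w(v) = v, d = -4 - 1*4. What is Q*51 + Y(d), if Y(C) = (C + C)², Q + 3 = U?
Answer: 2524/25 ≈ 100.96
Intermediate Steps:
d = -8 (d = -4 - 4 = -8)
U = -1/25 (U = 1/(-6 - 19) = 1/(-25) = -1/25 ≈ -0.040000)
Q = -76/25 (Q = -3 - 1/25 = -76/25 ≈ -3.0400)
Y(C) = 4*C² (Y(C) = (2*C)² = 4*C²)
Q*51 + Y(d) = -76/25*51 + 4*(-8)² = -3876/25 + 4*64 = -3876/25 + 256 = 2524/25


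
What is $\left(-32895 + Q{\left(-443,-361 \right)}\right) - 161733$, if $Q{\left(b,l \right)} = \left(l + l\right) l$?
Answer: $66014$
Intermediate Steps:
$Q{\left(b,l \right)} = 2 l^{2}$ ($Q{\left(b,l \right)} = 2 l l = 2 l^{2}$)
$\left(-32895 + Q{\left(-443,-361 \right)}\right) - 161733 = \left(-32895 + 2 \left(-361\right)^{2}\right) - 161733 = \left(-32895 + 2 \cdot 130321\right) - 161733 = \left(-32895 + 260642\right) - 161733 = 227747 - 161733 = 66014$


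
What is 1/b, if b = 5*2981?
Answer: 1/14905 ≈ 6.7092e-5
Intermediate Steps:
b = 14905
1/b = 1/14905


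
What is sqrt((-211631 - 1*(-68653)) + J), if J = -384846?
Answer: 4*I*sqrt(32989) ≈ 726.51*I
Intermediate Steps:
sqrt((-211631 - 1*(-68653)) + J) = sqrt((-211631 - 1*(-68653)) - 384846) = sqrt((-211631 + 68653) - 384846) = sqrt(-142978 - 384846) = sqrt(-527824) = 4*I*sqrt(32989)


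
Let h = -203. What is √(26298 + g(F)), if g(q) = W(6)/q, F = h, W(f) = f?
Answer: 2*√270928266/203 ≈ 162.17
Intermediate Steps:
F = -203
g(q) = 6/q
√(26298 + g(F)) = √(26298 + 6/(-203)) = √(26298 + 6*(-1/203)) = √(26298 - 6/203) = √(5338488/203) = 2*√270928266/203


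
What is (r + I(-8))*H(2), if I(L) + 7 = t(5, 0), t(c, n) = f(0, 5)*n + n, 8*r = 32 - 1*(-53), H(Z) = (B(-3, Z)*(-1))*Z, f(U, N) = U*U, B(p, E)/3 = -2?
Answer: 87/2 ≈ 43.500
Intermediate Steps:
B(p, E) = -6 (B(p, E) = 3*(-2) = -6)
f(U, N) = U²
H(Z) = 6*Z (H(Z) = (-6*(-1))*Z = 6*Z)
r = 85/8 (r = (32 - 1*(-53))/8 = (32 + 53)/8 = (⅛)*85 = 85/8 ≈ 10.625)
t(c, n) = n (t(c, n) = 0²*n + n = 0*n + n = 0 + n = n)
I(L) = -7 (I(L) = -7 + 0 = -7)
(r + I(-8))*H(2) = (85/8 - 7)*(6*2) = (29/8)*12 = 87/2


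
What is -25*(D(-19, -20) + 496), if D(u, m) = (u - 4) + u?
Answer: -11350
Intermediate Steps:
D(u, m) = -4 + 2*u (D(u, m) = (-4 + u) + u = -4 + 2*u)
-25*(D(-19, -20) + 496) = -25*((-4 + 2*(-19)) + 496) = -25*((-4 - 38) + 496) = -25*(-42 + 496) = -25*454 = -11350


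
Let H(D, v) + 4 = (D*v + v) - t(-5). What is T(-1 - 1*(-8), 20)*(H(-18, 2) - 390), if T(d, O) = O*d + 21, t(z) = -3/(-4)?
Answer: -276115/4 ≈ -69029.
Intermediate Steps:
t(z) = ¾ (t(z) = -3*(-¼) = ¾)
H(D, v) = -19/4 + v + D*v (H(D, v) = -4 + ((D*v + v) - 1*¾) = -4 + ((v + D*v) - ¾) = -4 + (-¾ + v + D*v) = -19/4 + v + D*v)
T(d, O) = 21 + O*d
T(-1 - 1*(-8), 20)*(H(-18, 2) - 390) = (21 + 20*(-1 - 1*(-8)))*((-19/4 + 2 - 18*2) - 390) = (21 + 20*(-1 + 8))*((-19/4 + 2 - 36) - 390) = (21 + 20*7)*(-155/4 - 390) = (21 + 140)*(-1715/4) = 161*(-1715/4) = -276115/4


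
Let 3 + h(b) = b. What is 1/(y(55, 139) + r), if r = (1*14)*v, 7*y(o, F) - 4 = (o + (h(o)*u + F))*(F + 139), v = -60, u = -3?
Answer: 7/4688 ≈ 0.0014932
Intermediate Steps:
h(b) = -3 + b
y(o, F) = 4/7 + (139 + F)*(9 + F - 2*o)/7 (y(o, F) = 4/7 + ((o + ((-3 + o)*(-3) + F))*(F + 139))/7 = 4/7 + ((o + ((9 - 3*o) + F))*(139 + F))/7 = 4/7 + ((o + (9 + F - 3*o))*(139 + F))/7 = 4/7 + ((9 + F - 2*o)*(139 + F))/7 = 4/7 + ((139 + F)*(9 + F - 2*o))/7 = 4/7 + (139 + F)*(9 + F - 2*o)/7)
r = -840 (r = (1*14)*(-60) = 14*(-60) = -840)
1/(y(55, 139) + r) = 1/((1255/7 - 278/7*55 + (1/7)*139**2 + (148/7)*139 - 2/7*139*55) - 840) = 1/((1255/7 - 15290/7 + (1/7)*19321 + 20572/7 - 15290/7) - 840) = 1/((1255/7 - 15290/7 + 19321/7 + 20572/7 - 15290/7) - 840) = 1/(10568/7 - 840) = 1/(4688/7) = 7/4688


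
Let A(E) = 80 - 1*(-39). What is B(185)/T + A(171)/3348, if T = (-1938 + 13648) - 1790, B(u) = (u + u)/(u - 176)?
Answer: 1063/26784 ≈ 0.039688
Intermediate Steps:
A(E) = 119 (A(E) = 80 + 39 = 119)
B(u) = 2*u/(-176 + u) (B(u) = (2*u)/(-176 + u) = 2*u/(-176 + u))
T = 9920 (T = 11710 - 1790 = 9920)
B(185)/T + A(171)/3348 = (2*185/(-176 + 185))/9920 + 119/3348 = (2*185/9)*(1/9920) + 119*(1/3348) = (2*185*(⅑))*(1/9920) + 119/3348 = (370/9)*(1/9920) + 119/3348 = 37/8928 + 119/3348 = 1063/26784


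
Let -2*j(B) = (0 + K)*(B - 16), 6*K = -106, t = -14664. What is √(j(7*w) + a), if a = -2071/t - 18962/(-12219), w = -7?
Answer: I*√56726590326608202/9954412 ≈ 23.926*I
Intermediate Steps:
K = -53/3 (K = (⅙)*(-106) = -53/3 ≈ -17.667)
a = 101121439/59726472 (a = -2071/(-14664) - 18962/(-12219) = -2071*(-1/14664) - 18962*(-1/12219) = 2071/14664 + 18962/12219 = 101121439/59726472 ≈ 1.6931)
j(B) = -424/3 + 53*B/6 (j(B) = -(0 - 53/3)*(B - 16)/2 = -(-53)*(-16 + B)/6 = -(848/3 - 53*B/3)/2 = -424/3 + 53*B/6)
√(j(7*w) + a) = √((-424/3 + 53*(7*(-7))/6) + 101121439/59726472) = √((-424/3 + (53/6)*(-49)) + 101121439/59726472) = √((-424/3 - 2597/6) + 101121439/59726472) = √(-3445/6 + 101121439/59726472) = √(-11397275967/19908824) = I*√56726590326608202/9954412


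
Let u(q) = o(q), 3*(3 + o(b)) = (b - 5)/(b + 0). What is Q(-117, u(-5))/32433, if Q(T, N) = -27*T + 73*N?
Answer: 8966/97299 ≈ 0.092149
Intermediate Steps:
o(b) = -3 + (-5 + b)/(3*b) (o(b) = -3 + ((b - 5)/(b + 0))/3 = -3 + ((-5 + b)/b)/3 = -3 + (-5 + b)/(3*b))
u(q) = (-5 - 8*q)/(3*q)
Q(-117, u(-5))/32433 = (-27*(-117) + 73*((1/3)*(-5 - 8*(-5))/(-5)))/32433 = (3159 + 73*((1/3)*(-1/5)*(-5 + 40)))*(1/32433) = (3159 + 73*((1/3)*(-1/5)*35))*(1/32433) = (3159 + 73*(-7/3))*(1/32433) = (3159 - 511/3)*(1/32433) = (8966/3)*(1/32433) = 8966/97299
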